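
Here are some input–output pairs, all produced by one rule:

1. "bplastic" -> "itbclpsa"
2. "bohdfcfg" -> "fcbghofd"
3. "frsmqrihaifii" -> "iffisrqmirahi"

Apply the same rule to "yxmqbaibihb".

hiybmxbqiab

The transformation: move the last 3 characters to the front (rotate right by 3), then swap each adjacent pair of characters (1↔2, 3↔4, ...).
On "yxmqbaibihb": the first step gives "ihbyxmqbaib", and the second then gives "hiybmxbqiab".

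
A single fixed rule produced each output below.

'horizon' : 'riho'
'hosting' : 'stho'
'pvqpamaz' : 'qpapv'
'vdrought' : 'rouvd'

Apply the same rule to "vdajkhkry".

ajkhvd

The rule is to delete the last 3 characters, then move the first 2 characters to the end (rotate left by 2).
Doing the same to "vdajkhkry": "ajkhvd".
(Check on "pvqpamaz": → "pvqpa" → "qpapv" ✓)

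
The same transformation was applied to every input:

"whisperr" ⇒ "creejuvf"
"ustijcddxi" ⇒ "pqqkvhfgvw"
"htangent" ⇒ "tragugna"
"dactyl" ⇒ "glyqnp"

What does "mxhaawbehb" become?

joruozkunn

In each case the input is transformed by: shift every letter 13 places forward in the alphabet (wrapping around) — i.e. ROT13, then swap the front and back halves of the string.
"mxhaawbehb" → "zkunnjoruo" → "joruozkunn".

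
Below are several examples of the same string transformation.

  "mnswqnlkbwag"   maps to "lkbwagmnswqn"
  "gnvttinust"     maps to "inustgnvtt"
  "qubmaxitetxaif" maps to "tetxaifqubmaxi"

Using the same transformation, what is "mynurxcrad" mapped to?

xcradmynur

The rule is to swap the front and back halves of the string.
So "mynurxcrad" becomes "xcradmynur".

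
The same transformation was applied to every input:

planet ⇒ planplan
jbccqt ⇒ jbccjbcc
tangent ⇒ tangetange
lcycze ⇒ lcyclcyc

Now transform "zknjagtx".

The transformation: delete the last 2 characters, then write the whole string twice.
On "zknjagtx": the first step gives "zknjag", and the second then gives "zknjagzknjag".

zknjagzknjag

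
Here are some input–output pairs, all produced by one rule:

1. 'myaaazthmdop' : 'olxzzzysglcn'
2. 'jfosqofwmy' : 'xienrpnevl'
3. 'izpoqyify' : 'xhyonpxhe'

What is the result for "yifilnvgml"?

The rule is to shift every letter 1 place backward in the alphabet (wrapping around), then move the last character to the front.
On "yifilnvgml": the first step gives "xhehkmuflk", and the second then gives "kxhehkmufl".

kxhehkmufl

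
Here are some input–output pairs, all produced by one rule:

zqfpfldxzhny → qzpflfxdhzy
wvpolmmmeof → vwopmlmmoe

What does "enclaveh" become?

In each case the input is transformed by: swap each adjacent pair of characters (1↔2, 3↔4, ...), then delete the last character.
For "enclaveh", step one produces "nelcvahe"; step two turns that into "nelcvah".
(Check on "wvpolmmmeof": → "vwopmlmmoef" → "vwopmlmmoe" ✓)

nelcvah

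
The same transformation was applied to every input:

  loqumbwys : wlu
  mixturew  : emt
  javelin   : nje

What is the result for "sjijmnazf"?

asj

In each case the input is transformed by: keep one character in every 3, starting at position 1 (positions 1st, 4th, 7th, ...), then move the last character to the front.
On "sjijmnazf": the first step gives "sja", and the second then gives "asj".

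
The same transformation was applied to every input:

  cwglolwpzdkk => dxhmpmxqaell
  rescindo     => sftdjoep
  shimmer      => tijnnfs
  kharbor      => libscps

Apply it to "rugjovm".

Looking at the pairs, the operation is to shift every letter 1 place forward in the alphabet (wrapping around).
On "rugjovm" that produces "svhkpwn".

svhkpwn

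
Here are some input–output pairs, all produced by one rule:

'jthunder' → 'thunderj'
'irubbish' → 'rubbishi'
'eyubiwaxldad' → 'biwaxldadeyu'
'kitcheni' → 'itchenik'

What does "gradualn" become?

The transformation: swap the front and back halves of the string, then move the last 3 characters to the front (rotate right by 3).
Working it through for "gradualn": intermediate "ualngrad", final "radualng".
(Check on "eyubiwaxldad": → "axldadeyubiw" → "biwaxldadeyu" ✓)

radualng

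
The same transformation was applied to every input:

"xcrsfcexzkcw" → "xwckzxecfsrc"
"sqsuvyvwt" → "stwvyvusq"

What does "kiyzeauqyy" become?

kyyquaezyi

The pattern: move the first character to the end, then reverse the string.
Starting from "kiyzeauqyy": after the first operation, "iyzeauqyyk"; after the second, "kyyquaezyi".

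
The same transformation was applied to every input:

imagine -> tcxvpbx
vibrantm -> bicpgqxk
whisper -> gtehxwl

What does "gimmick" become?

The rule is to shift every letter 11 places backward in the alphabet (wrapping around), then reverse the string.
Applying both steps to "gimmick": "vxbbxrz", then "zrxbbxv".
(Check on "whisper": → "lwxhetg" → "gtehxwl" ✓)

zrxbbxv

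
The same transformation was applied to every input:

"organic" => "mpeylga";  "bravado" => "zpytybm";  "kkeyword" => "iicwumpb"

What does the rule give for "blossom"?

The transformation: shift every letter 2 places backward in the alphabet (wrapping around).
Applying that to "blossom" gives "zjmqqmk".

zjmqqmk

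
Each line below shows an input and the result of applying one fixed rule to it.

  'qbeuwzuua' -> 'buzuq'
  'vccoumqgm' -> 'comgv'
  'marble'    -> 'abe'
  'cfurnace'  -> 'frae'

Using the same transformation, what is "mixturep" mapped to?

itrp

The rule is to move the first character to the end, then keep every other character starting from the first (positions 1st, 3rd, 5th, ...).
For "mixturep" the result is "itrp".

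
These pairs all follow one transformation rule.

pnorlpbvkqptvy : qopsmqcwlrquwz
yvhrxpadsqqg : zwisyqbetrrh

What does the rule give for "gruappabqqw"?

hsvbqqbcrrx

In each case the input is transformed by: shift every letter 1 place forward in the alphabet (wrapping around).
On "gruappabqqw" that produces "hsvbqqbcrrx".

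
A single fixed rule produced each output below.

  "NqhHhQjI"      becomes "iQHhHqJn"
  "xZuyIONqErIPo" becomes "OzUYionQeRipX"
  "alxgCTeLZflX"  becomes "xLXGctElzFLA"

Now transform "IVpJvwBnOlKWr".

In each case the input is transformed by: flip the case of every letter, then swap the first and last characters.
On "IVpJvwBnOlKWr": the first step gives "ivPjVWbNoLkwR", and the second then gives "RvPjVWbNoLkwi".

RvPjVWbNoLkwi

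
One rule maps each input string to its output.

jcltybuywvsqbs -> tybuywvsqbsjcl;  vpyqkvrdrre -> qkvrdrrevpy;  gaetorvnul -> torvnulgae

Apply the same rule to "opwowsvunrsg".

What's happening: move the first 3 characters to the end (rotate left by 3).
For "opwowsvunrsg" the result is "owsvunrsgopw".

owsvunrsgopw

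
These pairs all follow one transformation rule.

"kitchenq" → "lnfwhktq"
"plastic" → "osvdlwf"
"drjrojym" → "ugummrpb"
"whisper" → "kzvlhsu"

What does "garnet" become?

In each case the input is transformed by: swap each adjacent pair of characters (1↔2, 3↔4, ...), then shift every letter 3 places forward in the alphabet (wrapping around).
Starting from "garnet": after the first operation, "agnrte"; after the second, "djquwh".

djquwh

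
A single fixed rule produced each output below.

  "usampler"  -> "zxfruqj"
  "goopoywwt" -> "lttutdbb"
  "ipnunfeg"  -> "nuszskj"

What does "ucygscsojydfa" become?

Each output is the input with this applied: delete the last character, then shift every letter 5 places forward in the alphabet (wrapping around).
On "ucygscsojydfa": the first step gives "ucygscsojydf", and the second then gives "zhdlxhxtodik".

zhdlxhxtodik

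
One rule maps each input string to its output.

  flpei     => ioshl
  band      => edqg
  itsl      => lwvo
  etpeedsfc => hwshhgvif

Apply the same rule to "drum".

Looking at the pairs, the operation is to shift every letter 3 places forward in the alphabet (wrapping around).
For "drum" the result is "guxp".

guxp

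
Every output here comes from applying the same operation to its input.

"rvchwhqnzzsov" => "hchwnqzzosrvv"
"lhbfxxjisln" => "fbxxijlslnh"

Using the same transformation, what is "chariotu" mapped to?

raoiuthc

The transformation: move the first 2 characters to the end (rotate left by 2), then swap each adjacent pair of characters (1↔2, 3↔4, ...).
Working it through for "chariotu": intermediate "ariotuch", final "raoiuthc".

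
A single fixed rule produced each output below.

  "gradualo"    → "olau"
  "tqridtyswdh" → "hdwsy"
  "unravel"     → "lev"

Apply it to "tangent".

Looking at the pairs, the operation is to take characters alternately from the front and the back (1st, last, 2nd, 2nd-last, ...), then keep every other character starting from the second (positions 2nd, 4th, 6th, ...).
Doing the same to "tangent": "tne".
(Check on "gradualo": → "gorlaadu" → "olau" ✓)

tne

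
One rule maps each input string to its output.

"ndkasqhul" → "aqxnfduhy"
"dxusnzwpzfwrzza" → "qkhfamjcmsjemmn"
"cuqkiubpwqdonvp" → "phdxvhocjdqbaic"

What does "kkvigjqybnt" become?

Looking at the pairs, the operation is to shift every letter 13 places forward in the alphabet (wrapping around) — i.e. ROT13.
For "kkvigjqybnt" the result is "xxivtwdloag".

xxivtwdloag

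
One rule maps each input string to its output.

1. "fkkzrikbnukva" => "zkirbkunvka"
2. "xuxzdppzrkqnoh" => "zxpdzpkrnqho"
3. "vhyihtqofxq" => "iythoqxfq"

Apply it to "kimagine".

What's happening: delete the first 2 characters, then swap each adjacent pair of characters (1↔2, 3↔4, ...).
On "kimagine": the first step gives "magine", and the second then gives "amigen".

amigen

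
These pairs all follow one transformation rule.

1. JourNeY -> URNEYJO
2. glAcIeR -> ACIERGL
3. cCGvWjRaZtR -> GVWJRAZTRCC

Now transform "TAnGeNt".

Looking at the pairs, the operation is to move the first 2 characters to the end (rotate left by 2), then convert every letter to uppercase.
Starting from "TAnGeNt": after the first operation, "nGeNtTA"; after the second, "NGENTTA".

NGENTTA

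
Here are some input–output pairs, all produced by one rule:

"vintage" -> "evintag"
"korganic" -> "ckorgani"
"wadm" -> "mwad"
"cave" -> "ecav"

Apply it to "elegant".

Rule — move the last character to the front.
Applying that to "elegant" gives "telegan".

telegan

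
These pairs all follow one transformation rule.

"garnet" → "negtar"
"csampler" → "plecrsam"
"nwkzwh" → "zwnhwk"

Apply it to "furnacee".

acefeurn

What's happening: swap the first and last characters, then swap the front and back halves of the string.
For "furnacee", step one produces "eurnacef"; step two turns that into "acefeurn".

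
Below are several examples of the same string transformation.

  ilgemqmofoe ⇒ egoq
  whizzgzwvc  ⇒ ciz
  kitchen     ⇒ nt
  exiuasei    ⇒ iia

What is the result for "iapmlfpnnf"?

Looking at the pairs, the operation is to take characters alternately from the front and the back (1st, last, 2nd, 2nd-last, ...), then keep one character in every 3, starting at position 2 (positions 2nd, 5th, 8th, ...).
Applying both steps to "iapmlfpnnf": "ifanpnmplf", then "fpp".

fpp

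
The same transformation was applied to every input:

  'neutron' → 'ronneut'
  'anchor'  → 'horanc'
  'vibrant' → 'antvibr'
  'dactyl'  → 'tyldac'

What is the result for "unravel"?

The pattern: move the last 3 characters to the front (rotate right by 3).
"unravel" → "velunra".

velunra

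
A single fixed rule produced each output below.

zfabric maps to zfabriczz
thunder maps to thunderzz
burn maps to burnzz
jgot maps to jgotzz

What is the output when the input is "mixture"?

Looking at the pairs, the operation is to append "zz".
So "mixture" becomes "mixturezz".

mixturezz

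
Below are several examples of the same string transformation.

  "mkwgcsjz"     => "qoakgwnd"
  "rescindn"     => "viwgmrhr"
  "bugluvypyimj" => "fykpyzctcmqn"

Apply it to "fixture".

jmbxyvi

In each case the input is transformed by: shift every letter 4 places forward in the alphabet (wrapping around).
"fixture" → "jmbxyvi".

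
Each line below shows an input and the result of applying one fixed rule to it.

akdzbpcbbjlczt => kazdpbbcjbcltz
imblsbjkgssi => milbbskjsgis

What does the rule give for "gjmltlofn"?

jglmltfon

What's happening: swap each adjacent pair of characters (1↔2, 3↔4, ...).
For "gjmltlofn" the result is "jglmltfon".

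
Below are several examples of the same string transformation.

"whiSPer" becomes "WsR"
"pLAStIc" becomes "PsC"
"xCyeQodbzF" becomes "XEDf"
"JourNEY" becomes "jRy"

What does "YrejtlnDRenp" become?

The rule is to keep one character in every 3, starting at position 1 (positions 1st, 4th, 7th, ...), then flip the case of every letter.
For "YrejtlnDRenp", step one produces "Yjne"; step two turns that into "yJNE".

yJNE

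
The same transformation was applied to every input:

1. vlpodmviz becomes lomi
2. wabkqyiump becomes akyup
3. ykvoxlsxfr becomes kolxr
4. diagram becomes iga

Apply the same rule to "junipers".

uies

In each case the input is transformed by: keep every other character starting from the second (positions 2nd, 4th, 6th, ...).
"junipers" → "uies".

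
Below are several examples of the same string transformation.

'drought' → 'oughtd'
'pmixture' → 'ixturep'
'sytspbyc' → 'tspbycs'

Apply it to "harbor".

rborh

Each output is the input with this applied: move the first 2 characters to the end (rotate left by 2), then delete the last character.
"harbor" → "rborha" → "rborh".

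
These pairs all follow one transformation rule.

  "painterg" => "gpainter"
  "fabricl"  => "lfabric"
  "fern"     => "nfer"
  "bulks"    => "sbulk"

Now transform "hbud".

Rule — move the last character to the front.
"hbud" → "dhbu".

dhbu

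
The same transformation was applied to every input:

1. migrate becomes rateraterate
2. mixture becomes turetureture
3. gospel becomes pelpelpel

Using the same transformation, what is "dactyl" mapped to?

The pattern: delete the first 3 characters, then write the whole string 3 times in a row.
Working it through for "dactyl": intermediate "tyl", final "tyltyltyl".

tyltyltyl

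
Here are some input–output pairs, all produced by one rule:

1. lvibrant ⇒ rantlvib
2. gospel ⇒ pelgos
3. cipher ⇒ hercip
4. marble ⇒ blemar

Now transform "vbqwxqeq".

Rule — swap the front and back halves of the string.
Applying that to "vbqwxqeq" gives "xqeqvbqw".

xqeqvbqw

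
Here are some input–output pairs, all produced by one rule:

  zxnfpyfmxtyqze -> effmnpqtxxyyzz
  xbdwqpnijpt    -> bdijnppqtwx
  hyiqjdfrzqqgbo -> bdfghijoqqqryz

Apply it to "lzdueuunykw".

deklnuuuwyz

In each case the input is transformed by: sort the characters into alphabetical order.
"lzdueuunykw" → "deklnuuuwyz".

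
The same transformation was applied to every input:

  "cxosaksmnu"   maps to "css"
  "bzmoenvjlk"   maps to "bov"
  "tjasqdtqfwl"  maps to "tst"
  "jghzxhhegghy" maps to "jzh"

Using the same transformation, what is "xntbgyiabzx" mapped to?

xbi

Looking at the pairs, the operation is to delete the last 3 characters, then keep one character in every 3, starting at position 1 (positions 1st, 4th, 7th, ...).
On "xntbgyiabzx": the first step gives "xntbgyia", and the second then gives "xbi".
(Check on "jghzxhhegghy": → "jghzxhheg" → "jzh" ✓)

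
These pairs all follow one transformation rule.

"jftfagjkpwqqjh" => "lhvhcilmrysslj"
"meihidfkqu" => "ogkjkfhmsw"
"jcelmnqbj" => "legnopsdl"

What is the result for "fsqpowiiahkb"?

husrqykkcjmd

The transformation: shift every letter 2 places forward in the alphabet (wrapping around).
On "fsqpowiiahkb" that produces "husrqykkcjmd".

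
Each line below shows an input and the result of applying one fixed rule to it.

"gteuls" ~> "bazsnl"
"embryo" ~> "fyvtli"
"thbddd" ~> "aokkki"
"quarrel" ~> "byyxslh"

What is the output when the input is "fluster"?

The pattern: sort the characters into reverse alphabetical order, then shift every letter 7 places forward in the alphabet (wrapping around).
So "fluster" becomes "bazysml".

bazysml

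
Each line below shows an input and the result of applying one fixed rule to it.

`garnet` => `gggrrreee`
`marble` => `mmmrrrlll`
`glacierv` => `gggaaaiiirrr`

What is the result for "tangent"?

The rule is to keep every other character starting from the first (positions 1st, 3rd, 5th, ...), then repeat every character 3 times.
Starting from "tangent": after the first operation, "tnet"; after the second, "tttnnneeettt".
(Check on "garnet": → "gre" → "gggrrreee" ✓)

tttnnneeettt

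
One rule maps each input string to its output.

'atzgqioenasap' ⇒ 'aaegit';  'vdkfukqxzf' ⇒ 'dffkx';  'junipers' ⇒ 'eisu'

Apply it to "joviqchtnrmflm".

The rule is to keep every other character starting from the second (positions 2nd, 4th, 6th, ...), then sort the characters into alphabetical order.
On "joviqchtnrmflm": the first step gives "oictrfm", and the second then gives "cfimort".

cfimort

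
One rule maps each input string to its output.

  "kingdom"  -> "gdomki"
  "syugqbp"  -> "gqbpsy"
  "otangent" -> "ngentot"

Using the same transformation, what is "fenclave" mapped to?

clavefe

Looking at the pairs, the operation is to move the first 3 characters to the end (rotate left by 3), then delete the last character.
On "fenclave": the first step gives "clavefen", and the second then gives "clavefe".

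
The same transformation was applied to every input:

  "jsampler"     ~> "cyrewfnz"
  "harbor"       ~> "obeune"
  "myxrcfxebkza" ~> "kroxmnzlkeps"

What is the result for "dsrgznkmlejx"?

What's happening: shift every letter 13 places forward in the alphabet (wrapping around) — i.e. ROT13, then swap the front and back halves of the string.
Working it through for "dsrgznkmlejx": intermediate "qfetmaxzyrwk", final "xzyrwkqfetma".
(Check on "harbor": → "uneobe" → "obeune" ✓)

xzyrwkqfetma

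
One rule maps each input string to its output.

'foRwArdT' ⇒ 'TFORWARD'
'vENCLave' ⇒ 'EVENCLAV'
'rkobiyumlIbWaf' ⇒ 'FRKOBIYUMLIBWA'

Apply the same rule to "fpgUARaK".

KFPGUARA

The pattern: move the last character to the front, then convert every letter to uppercase.
Applying both steps to "fpgUARaK": "KfpgUARa", then "KFPGUARA".
(Check on "vENCLave": → "evENCLav" → "EVENCLAV" ✓)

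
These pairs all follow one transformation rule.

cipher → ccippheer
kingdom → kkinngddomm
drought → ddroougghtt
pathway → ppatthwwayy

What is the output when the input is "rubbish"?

The pattern: repeat every character 3 times, then keep every other character starting from the first (positions 1st, 3rd, 5th, ...).
On "rubbish": the first step gives "rrruuubbbbbbiiissshhh", and the second then gives "rrubbbiishh".

rrubbbiishh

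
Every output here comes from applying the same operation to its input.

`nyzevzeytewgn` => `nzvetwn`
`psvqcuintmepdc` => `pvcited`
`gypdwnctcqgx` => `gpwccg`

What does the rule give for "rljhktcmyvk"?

The rule is to keep every other character starting from the first (positions 1st, 3rd, 5th, ...).
Applying that to "rljhktcmyvk" gives "rjkcyk".

rjkcyk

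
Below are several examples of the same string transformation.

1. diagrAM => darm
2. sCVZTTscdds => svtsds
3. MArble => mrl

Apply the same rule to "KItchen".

kthn

What's happening: keep every other character starting from the first (positions 1st, 3rd, 5th, ...), then convert every letter to lowercase.
"KItchen" → "kthn".
(Check on "diagrAM": → "darM" → "darm" ✓)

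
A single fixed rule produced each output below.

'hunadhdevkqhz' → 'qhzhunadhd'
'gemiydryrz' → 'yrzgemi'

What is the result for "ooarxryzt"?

The rule is to move the last 3 characters to the front (rotate right by 3), then delete the last 3 characters.
Applying that to "ooarxryzt" gives "yztooa".

yztooa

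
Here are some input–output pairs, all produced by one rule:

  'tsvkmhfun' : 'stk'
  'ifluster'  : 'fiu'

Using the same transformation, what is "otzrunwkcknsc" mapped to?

tor

The pattern: swap each adjacent pair of characters (1↔2, 3↔4, ...), then keep only the first 3 characters.
On "otzrunwkcknsc": the first step gives "torznukwkcsnc", and the second then gives "tor".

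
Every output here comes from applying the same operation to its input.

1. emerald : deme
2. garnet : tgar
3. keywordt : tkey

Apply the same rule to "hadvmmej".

jhad

Each output is the input with this applied: move the last character to the front, then keep only the first 4 characters.
For "hadvmmej", step one produces "jhadvmme"; step two turns that into "jhad".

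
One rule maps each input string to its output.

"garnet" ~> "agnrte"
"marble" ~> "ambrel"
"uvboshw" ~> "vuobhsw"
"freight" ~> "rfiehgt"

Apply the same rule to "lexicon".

elixocn

Rule — swap each adjacent pair of characters (1↔2, 3↔4, ...).
For "lexicon" the result is "elixocn".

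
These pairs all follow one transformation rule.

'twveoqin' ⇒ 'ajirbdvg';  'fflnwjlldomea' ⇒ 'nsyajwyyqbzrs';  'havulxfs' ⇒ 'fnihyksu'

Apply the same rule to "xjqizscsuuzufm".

zwdvmfpfhhmhsk

The rule is to shift every letter 13 places forward in the alphabet (wrapping around) — i.e. ROT13, then swap the first and last characters.
"xjqizscsuuzufm" → "kwdvmfpfhhmhsz" → "zwdvmfpfhhmhsk".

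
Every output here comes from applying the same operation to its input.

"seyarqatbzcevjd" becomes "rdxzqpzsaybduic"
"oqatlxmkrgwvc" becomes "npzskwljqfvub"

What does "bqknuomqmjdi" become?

The transformation: shift every letter 1 place backward in the alphabet (wrapping around).
Doing the same to "bqknuomqmjdi": "apjmtnlplich".

apjmtnlplich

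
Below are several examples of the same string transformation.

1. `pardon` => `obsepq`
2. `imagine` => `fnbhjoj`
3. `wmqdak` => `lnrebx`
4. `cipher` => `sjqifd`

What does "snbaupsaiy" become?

Rule — shift every letter 1 place forward in the alphabet (wrapping around), then swap the first and last characters.
Applying that to "snbaupsaiy" gives "zocbvqtbjt".

zocbvqtbjt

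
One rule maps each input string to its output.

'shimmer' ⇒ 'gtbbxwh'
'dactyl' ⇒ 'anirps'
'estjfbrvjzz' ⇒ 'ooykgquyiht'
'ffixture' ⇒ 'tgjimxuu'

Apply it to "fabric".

What's happening: reverse the string, then shift every letter 11 places backward in the alphabet (wrapping around).
Applying both steps to "fabric": "cirbaf", then "rxgqpu".
(Check on "dactyl": → "lytcad" → "anirps" ✓)

rxgqpu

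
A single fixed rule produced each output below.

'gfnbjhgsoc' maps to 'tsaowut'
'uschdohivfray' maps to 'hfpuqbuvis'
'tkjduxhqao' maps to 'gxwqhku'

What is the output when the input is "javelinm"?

wniry

Rule — shift every letter 13 places forward in the alphabet (wrapping around) — i.e. ROT13, then delete the last 3 characters.
Starting from "javelinm": after the first operation, "wniryvaz"; after the second, "wniry".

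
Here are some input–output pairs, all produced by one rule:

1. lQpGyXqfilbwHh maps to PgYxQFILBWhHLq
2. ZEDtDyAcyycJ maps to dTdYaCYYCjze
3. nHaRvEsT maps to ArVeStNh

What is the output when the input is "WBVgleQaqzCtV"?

Looking at the pairs, the operation is to move the first 2 characters to the end (rotate left by 2), then flip the case of every letter.
For "WBVgleQaqzCtV", step one produces "VgleQaqzCtVWB"; step two turns that into "vGLEqAQZcTvwb".

vGLEqAQZcTvwb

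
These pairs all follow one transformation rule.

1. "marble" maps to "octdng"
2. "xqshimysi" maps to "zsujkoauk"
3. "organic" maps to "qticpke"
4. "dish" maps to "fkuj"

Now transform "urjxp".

The transformation: shift every letter 2 places forward in the alphabet (wrapping around).
For "urjxp" the result is "wtlzr".

wtlzr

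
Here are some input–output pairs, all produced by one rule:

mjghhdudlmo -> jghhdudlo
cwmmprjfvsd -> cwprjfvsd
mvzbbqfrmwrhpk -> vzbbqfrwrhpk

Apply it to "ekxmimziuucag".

The rule is to remove every "m".
So "ekxmimziuucag" becomes "ekxiziuucag".

ekxiziuucag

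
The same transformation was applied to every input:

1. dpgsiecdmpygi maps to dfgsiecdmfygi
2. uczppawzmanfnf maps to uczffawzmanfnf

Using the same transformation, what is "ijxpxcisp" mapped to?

ijxfxcisf

What's happening: replace every "p" with "f".
For "ijxpxcisp" the result is "ijxfxcisf".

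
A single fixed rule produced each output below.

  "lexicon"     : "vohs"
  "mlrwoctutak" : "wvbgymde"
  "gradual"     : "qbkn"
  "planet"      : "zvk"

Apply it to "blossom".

The transformation: delete the last 3 characters, then shift every letter 10 places forward in the alphabet (wrapping around).
Starting from "blossom": after the first operation, "blos"; after the second, "lvyc".

lvyc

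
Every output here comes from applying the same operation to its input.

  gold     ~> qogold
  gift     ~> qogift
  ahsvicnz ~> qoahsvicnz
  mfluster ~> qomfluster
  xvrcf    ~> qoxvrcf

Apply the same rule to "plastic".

Rule — prepend "qo".
On "plastic" that produces "qoplastic".

qoplastic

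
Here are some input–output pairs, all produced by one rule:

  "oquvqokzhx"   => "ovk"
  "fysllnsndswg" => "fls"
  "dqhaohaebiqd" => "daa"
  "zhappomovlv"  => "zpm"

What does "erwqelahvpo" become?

The transformation: delete the last 3 characters, then keep one character in every 3, starting at position 1 (positions 1st, 4th, 7th, ...).
Applying both steps to "erwqelahvpo": "erwqelah", then "eqa".

eqa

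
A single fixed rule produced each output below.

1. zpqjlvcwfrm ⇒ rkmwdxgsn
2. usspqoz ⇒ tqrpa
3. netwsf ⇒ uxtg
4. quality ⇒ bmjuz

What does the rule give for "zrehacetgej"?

fibdfuhfk

The pattern: delete the first 2 characters, then shift every letter 1 place forward in the alphabet (wrapping around).
For "zrehacetgej", step one produces "ehacetgej"; step two turns that into "fibdfuhfk".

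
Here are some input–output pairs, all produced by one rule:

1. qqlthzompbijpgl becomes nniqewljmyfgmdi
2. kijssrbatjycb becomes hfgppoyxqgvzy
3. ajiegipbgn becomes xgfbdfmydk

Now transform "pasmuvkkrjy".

Rule — shift every letter 3 places backward in the alphabet (wrapping around).
Applying that to "pasmuvkkrjy" gives "mxpjrshhogv".

mxpjrshhogv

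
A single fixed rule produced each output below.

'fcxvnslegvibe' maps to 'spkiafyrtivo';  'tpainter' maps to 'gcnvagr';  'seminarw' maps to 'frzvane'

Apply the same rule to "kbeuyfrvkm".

Rule — shift every letter 13 places forward in the alphabet (wrapping around) — i.e. ROT13, then delete the last character.
Starting from "kbeuyfrvkm": after the first operation, "xorhlseixz"; after the second, "xorhlseix".

xorhlseix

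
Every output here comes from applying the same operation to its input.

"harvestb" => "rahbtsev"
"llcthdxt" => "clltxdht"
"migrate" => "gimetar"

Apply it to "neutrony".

uenynort

The transformation: move the first 3 characters to the end (rotate left by 3), then reverse the string.
Working it through for "neutrony": intermediate "tronyneu", final "uenynort".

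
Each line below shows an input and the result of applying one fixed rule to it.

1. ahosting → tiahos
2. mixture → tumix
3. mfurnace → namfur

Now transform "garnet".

rnga

The transformation: delete the last 2 characters, then move the last 2 characters to the front (rotate right by 2).
Doing the same to "garnet": "rnga".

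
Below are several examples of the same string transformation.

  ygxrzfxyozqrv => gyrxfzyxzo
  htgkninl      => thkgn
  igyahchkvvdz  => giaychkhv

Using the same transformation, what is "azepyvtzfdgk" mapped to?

zapevyztf

The pattern: delete the last 3 characters, then swap each adjacent pair of characters (1↔2, 3↔4, ...).
Working it through for "azepyvtzfdgk": intermediate "azepyvtzf", final "zapevyztf".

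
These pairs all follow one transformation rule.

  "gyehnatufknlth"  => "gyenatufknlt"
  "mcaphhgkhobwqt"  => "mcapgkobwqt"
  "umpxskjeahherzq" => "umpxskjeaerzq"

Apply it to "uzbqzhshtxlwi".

Each output is the input with this applied: remove every "h".
On "uzbqzhshtxlwi" that produces "uzbqzstxlwi".

uzbqzstxlwi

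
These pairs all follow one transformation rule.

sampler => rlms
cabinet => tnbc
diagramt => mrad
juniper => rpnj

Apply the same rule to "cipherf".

Rule — keep every other character starting from the first (positions 1st, 3rd, 5th, ...), then reverse the string.
For "cipherf", step one produces "cpef"; step two turns that into "fepc".

fepc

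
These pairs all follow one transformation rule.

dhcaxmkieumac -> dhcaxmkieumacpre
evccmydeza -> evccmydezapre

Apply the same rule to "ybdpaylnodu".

The rule is to append "pre".
On "ybdpaylnodu" that produces "ybdpaylnodupre".

ybdpaylnodupre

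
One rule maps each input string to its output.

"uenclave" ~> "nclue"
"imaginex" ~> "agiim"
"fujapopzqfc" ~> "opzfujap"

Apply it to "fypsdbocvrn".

The pattern: delete the last 3 characters, then move the last 3 characters to the front (rotate right by 3).
For "fypsdbocvrn", step one produces "fypsdboc"; step two turns that into "bocfypsd".
(Check on "fujapopzqfc": → "fujapopz" → "opzfujap" ✓)

bocfypsd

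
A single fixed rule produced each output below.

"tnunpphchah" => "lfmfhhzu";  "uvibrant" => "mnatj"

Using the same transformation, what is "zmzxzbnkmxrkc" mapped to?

Each output is the input with this applied: delete the last 3 characters, then shift every letter 8 places backward in the alphabet (wrapping around).
Doing the same to "zmzxzbnkmxrkc": "rerprtfcep".

rerprtfcep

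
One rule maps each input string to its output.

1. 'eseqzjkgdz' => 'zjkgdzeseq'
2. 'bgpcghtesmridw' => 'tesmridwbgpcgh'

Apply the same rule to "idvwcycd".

Rule — swap the front and back halves of the string, then move the last character to the front.
"idvwcycd" → "wcycdidv".

wcycdidv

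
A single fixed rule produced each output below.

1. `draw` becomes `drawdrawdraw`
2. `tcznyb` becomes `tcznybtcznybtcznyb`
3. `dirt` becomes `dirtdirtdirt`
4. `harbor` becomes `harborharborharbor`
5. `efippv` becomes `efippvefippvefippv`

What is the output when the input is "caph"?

caphcaphcaph

Rule — write the whole string 3 times in a row.
"caph" → "caphcaphcaph".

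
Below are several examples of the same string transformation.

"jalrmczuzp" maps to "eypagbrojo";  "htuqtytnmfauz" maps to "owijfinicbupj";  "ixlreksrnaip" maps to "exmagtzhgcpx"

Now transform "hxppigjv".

kwmeexvy

The pattern: shift every letter 11 places backward in the alphabet (wrapping around), then move the last character to the front.
"hxppigjv" → "wmeexvyk" → "kwmeexvy".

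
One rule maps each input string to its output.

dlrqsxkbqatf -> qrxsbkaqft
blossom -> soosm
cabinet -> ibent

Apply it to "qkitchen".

The transformation: swap each adjacent pair of characters (1↔2, 3↔4, ...), then delete the first 2 characters.
"qkitchen" → "tihcne".

tihcne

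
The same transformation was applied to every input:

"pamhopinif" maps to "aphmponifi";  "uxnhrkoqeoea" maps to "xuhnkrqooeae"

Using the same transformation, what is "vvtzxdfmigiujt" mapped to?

In each case the input is transformed by: swap each adjacent pair of characters (1↔2, 3↔4, ...).
Applying that to "vvtzxdfmigiujt" gives "vvztdxmfgiuitj".

vvztdxmfgiuitj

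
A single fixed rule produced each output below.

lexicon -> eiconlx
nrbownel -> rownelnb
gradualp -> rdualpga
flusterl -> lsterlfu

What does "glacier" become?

Each output is the input with this applied: move the first 2 characters to the end (rotate left by 2), then swap the first and last characters.
Applying both steps to "glacier": "aciergl", then "lcierga".

lcierga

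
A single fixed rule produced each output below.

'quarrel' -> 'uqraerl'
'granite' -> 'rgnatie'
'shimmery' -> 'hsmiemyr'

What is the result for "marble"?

ambrel

In each case the input is transformed by: swap each adjacent pair of characters (1↔2, 3↔4, ...).
Applying that to "marble" gives "ambrel".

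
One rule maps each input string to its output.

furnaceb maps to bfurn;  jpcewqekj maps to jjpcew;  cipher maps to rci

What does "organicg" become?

Rule — move the last character to the front, then delete the last 3 characters.
Starting from "organicg": after the first operation, "gorganic"; after the second, "gorga".

gorga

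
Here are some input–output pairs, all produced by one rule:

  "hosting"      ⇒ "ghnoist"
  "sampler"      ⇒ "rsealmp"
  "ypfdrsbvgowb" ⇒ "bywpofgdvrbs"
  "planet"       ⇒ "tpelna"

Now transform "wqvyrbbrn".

nwrqbvbyr

The pattern: take characters alternately from the front and the back (1st, last, 2nd, 2nd-last, ...), then swap each adjacent pair of characters (1↔2, 3↔4, ...).
Working it through for "wqvyrbbrn": intermediate "wnqrvbybr", final "nwrqbvbyr".
(Check on "planet": → "ptlean" → "tpelna" ✓)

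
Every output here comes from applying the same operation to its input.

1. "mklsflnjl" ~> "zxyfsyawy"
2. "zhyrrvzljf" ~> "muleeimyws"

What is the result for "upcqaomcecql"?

Looking at the pairs, the operation is to shift every letter 13 places forward in the alphabet (wrapping around) — i.e. ROT13.
Applying that to "upcqaomcecql" gives "hcpdnbzprpdy".

hcpdnbzprpdy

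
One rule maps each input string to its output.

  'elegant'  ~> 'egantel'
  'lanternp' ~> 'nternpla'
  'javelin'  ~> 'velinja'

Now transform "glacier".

Looking at the pairs, the operation is to move the first 2 characters to the end (rotate left by 2).
"glacier" → "aciergl".

aciergl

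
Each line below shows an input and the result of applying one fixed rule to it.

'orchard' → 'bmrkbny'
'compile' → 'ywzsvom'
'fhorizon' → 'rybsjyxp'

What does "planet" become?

In each case the input is transformed by: shift every letter 10 places forward in the alphabet (wrapping around), then move the first character to the end.
Applying both steps to "planet": "zvkxod", then "vkxodz".
(Check on "compile": → "mywzsvo" → "ywzsvom" ✓)

vkxodz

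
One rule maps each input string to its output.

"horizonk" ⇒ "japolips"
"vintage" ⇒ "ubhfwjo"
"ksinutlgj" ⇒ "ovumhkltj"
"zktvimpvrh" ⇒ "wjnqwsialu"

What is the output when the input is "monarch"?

In each case the input is transformed by: shift every letter 1 place forward in the alphabet (wrapping around), then move the first 3 characters to the end (rotate left by 3).
For "monarch", step one produces "npobsdi"; step two turns that into "bsdinpo".

bsdinpo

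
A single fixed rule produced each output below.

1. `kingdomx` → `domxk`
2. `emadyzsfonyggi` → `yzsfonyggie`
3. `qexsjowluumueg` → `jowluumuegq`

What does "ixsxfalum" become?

Rule — move the first character to the end, then delete the first 3 characters.
"ixsxfalum" → "xsxfalumi" → "falumi".

falumi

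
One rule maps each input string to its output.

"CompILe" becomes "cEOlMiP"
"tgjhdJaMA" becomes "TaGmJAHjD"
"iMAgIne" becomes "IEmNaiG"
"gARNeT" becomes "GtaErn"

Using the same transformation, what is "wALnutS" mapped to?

Rule — flip the case of every letter, then take characters alternately from the front and the back (1st, last, 2nd, 2nd-last, ...).
Applying both steps to "wALnutS": "WalNUTs", then "WsaTlUN".

WsaTlUN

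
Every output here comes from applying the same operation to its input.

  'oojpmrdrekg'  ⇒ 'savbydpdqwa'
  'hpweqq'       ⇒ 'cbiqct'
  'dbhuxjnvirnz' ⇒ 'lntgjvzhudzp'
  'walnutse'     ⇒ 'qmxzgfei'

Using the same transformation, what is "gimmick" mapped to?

Each output is the input with this applied: swap the first and last characters, then shift every letter 12 places forward in the alphabet (wrapping around).
On "gimmick": the first step gives "kimmicg", and the second then gives "wuyyuos".

wuyyuos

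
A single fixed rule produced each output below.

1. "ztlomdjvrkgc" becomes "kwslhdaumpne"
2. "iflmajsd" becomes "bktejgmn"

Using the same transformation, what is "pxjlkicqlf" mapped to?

The rule is to shift every letter 1 place forward in the alphabet (wrapping around), then swap the front and back halves of the string.
For "pxjlkicqlf" the result is "jdrmgqykml".

jdrmgqykml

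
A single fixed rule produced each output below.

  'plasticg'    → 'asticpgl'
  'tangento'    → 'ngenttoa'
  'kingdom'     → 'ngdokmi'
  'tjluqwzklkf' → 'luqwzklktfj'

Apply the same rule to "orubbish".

ubbisohr

In each case the input is transformed by: swap the first and last characters, then move the first 2 characters to the end (rotate left by 2).
Starting from "orubbish": after the first operation, "hrubbiso"; after the second, "ubbisohr".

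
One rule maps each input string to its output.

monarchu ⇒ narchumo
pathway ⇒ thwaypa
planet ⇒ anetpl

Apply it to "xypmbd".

The rule is to move the first 2 characters to the end (rotate left by 2).
Doing the same to "xypmbd": "pmbdxy".

pmbdxy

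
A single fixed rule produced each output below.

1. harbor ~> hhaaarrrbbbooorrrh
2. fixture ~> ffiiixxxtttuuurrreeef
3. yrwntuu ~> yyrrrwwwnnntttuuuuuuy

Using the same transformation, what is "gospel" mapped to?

ggooossspppeeelllg

The pattern: repeat every character 3 times, then move the first character to the end.
On "gospel": the first step gives "gggooossspppeeelll", and the second then gives "ggooossspppeeelllg".
(Check on "harbor": → "hhhaaarrrbbbooorrr" → "hhaaarrrbbbooorrrh" ✓)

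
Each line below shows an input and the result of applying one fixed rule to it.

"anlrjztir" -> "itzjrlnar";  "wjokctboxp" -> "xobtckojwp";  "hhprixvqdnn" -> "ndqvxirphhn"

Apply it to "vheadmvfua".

ufvmdaehva

The pattern: reverse the string, then move the first character to the end.
Doing the same to "vheadmvfua": "ufvmdaehva".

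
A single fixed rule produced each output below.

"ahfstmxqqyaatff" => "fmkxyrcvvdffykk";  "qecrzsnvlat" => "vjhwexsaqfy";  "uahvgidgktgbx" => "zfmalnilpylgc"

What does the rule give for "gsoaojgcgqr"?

lxtftolhlvw

In each case the input is transformed by: shift every letter 5 places forward in the alphabet (wrapping around).
For "gsoaojgcgqr" the result is "lxtftolhlvw".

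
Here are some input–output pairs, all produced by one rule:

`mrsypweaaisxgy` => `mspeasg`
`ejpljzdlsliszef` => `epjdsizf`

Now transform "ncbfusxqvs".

The pattern: keep every other character starting from the first (positions 1st, 3rd, 5th, ...).
Doing the same to "ncbfusxqvs": "nbuxv".

nbuxv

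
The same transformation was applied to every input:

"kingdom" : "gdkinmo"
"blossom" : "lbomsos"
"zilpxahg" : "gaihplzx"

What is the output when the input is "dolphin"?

Rule — sort the characters into alphabetical order, then swap each adjacent pair of characters (1↔2, 3↔4, ...).
Doing the same to "dolphin": "hdlionp".

hdlionp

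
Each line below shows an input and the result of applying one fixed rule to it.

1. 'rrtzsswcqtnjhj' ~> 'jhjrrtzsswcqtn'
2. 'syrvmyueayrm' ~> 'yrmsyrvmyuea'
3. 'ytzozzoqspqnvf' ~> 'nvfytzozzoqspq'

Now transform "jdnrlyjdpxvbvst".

vstjdnrlyjdpxvb

Rule — move the last 3 characters to the front (rotate right by 3).
Doing the same to "jdnrlyjdpxvbvst": "vstjdnrlyjdpxvb".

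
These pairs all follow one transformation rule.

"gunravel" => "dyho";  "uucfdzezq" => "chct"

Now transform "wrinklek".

Looking at the pairs, the operation is to shift every letter 3 places forward in the alphabet (wrapping around), then keep only the last 4 characters.
Starting from "wrinklek": after the first operation, "zulqnohn"; after the second, "nohn".

nohn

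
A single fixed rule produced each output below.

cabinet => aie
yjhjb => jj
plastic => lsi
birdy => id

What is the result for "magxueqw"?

axew

Looking at the pairs, the operation is to keep every other character starting from the second (positions 2nd, 4th, 6th, ...).
Applying that to "magxueqw" gives "axew".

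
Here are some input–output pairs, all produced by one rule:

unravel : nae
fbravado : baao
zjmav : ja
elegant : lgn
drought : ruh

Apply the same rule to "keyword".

ewr

What's happening: keep every other character starting from the second (positions 2nd, 4th, 6th, ...).
Applying that to "keyword" gives "ewr".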